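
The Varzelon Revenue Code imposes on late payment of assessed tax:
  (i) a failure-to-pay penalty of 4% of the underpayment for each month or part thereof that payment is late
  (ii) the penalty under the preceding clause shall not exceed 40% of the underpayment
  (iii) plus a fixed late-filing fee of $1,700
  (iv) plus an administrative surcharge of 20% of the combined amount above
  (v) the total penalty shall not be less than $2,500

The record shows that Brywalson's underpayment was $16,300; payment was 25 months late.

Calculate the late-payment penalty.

Accrued rate: 4% × 25 = 100%, capped at 40% → 40%
Failure-to-pay penalty: 40% of $16,300 = $6,520
Penalty before surcharge: $6,520 + $1,700 = $8,220
Administrative surcharge: 20% of $8,220 = $1,644
Total penalty: $8,220 + $1,644 = $9,864
Minimum $2,500: $9,864 meets the minimum, no increase.

Penalty: $9,864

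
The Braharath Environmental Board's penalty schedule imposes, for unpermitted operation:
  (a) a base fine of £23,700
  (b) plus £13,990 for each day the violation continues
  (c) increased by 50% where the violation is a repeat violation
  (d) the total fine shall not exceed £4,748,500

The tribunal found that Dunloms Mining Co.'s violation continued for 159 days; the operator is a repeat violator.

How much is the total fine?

Civil penalty: £3,372,165

Per-day component: 159 × £13,990 = £2,224,410
Base plus per-day: £23,700 + £2,224,410 = £2,248,110
Enhancement: 50% of £2,248,110 = £1,124,055
Enhanced fine: £2,248,110 + £1,124,055 = £3,372,165
Cap at £4,748,500: £3,372,165 is within the cap, no reduction.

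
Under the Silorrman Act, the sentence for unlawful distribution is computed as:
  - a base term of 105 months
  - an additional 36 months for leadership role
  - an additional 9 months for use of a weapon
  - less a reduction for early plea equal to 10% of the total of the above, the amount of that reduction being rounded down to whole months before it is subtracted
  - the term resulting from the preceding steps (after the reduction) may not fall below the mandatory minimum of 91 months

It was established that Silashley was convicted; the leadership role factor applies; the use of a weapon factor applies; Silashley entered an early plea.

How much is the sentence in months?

135 months

Leadership role enhancement: +36 months
Use of a weapon enhancement: +9 months
Adjusted term: 105 months + 36 months + 9 months = 150 months
Early plea reduction: 10% of 150 months = 15 months (rounded down)
After reduction: 150 − 15 = 135 months
Minimum 91 months: 135 months meets the minimum, no increase.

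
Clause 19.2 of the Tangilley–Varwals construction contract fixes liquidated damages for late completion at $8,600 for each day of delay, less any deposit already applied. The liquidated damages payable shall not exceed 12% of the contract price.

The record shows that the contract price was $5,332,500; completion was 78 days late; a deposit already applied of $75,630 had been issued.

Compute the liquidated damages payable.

Per-day damages: 78 × $8,600 = $670,800
Less deposit already applied: $670,800 − $75,630 = $595,170
Cap: 12% of $5,332,500 = $639,900
Cap at $639,900: $595,170 is within the cap, no reduction.

$595,170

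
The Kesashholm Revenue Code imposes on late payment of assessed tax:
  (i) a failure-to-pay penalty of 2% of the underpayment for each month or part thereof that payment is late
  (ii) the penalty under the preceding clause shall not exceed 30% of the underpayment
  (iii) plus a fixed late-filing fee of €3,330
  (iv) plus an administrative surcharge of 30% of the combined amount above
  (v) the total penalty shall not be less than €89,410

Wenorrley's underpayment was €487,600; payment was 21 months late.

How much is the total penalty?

€194,493

Accrued rate: 2% × 21 = 42%, capped at 30% → 30%
Failure-to-pay penalty: 30% of €487,600 = €146,280
Penalty before surcharge: €146,280 + €3,330 = €149,610
Administrative surcharge: 30% of €149,610 = €44,883
Total penalty: €149,610 + €44,883 = €194,493
Minimum €89,410: €194,493 meets the minimum, no increase.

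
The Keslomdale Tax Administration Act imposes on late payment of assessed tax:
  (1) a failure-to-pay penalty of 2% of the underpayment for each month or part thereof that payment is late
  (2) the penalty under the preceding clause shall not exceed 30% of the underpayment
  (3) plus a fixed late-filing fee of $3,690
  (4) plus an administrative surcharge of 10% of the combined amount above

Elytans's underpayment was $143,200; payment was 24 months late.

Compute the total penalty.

$51,315

Accrued rate: 2% × 24 = 48%, capped at 30% → 30%
Failure-to-pay penalty: 30% of $143,200 = $42,960
Penalty before surcharge: $42,960 + $3,690 = $46,650
Administrative surcharge: 10% of $46,650 = $4,665
Total penalty: $46,650 + $4,665 = $51,315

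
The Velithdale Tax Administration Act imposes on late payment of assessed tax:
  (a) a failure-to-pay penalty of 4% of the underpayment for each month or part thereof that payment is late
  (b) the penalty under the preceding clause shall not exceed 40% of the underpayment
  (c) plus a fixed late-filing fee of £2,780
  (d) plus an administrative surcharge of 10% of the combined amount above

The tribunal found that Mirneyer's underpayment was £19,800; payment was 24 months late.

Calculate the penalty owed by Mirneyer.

Accrued rate: 4% × 24 = 96%, capped at 40% → 40%
Failure-to-pay penalty: 40% of £19,800 = £7,920
Penalty before surcharge: £7,920 + £2,780 = £10,700
Administrative surcharge: 10% of £10,700 = £1,070
Total penalty: £10,700 + £1,070 = £11,770

£11,770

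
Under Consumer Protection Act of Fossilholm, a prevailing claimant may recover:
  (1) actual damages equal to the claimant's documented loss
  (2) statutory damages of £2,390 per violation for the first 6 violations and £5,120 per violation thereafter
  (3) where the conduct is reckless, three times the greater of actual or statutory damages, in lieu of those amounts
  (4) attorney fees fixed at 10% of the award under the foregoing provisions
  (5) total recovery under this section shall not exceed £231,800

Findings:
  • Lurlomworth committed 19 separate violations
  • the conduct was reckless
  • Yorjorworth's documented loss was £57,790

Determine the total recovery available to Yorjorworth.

First 6 violations: 6 × £2,390 = £14,340
Remaining violations: (19 − 6) × £5,120 = £66,560
Statutory damages: £14,340 + £66,560 = £80,900
Greater of actual damages (£57,790) or statutory damages (£80,900): £80,900
Trebled: 3 × £80,900 = £242,700
Attorney fees: 10% of £242,700 = £24,270
Total before cap: £242,700 + £24,270 = £266,970
Cap at £231,800: £266,970 exceeds the cap → £231,800

£231,800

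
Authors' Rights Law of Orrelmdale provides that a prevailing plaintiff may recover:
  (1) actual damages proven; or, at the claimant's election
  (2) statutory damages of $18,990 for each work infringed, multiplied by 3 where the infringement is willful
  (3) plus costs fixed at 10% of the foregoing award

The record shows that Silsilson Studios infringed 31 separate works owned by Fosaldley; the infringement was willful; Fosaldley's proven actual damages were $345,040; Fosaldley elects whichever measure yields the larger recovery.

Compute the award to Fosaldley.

$1,942,677

Statutory damages: 31 × $18,990 = $588,690
Trebled: 3 × $588,690 = $1,766,070
Greater of actual damages ($345,040) or enhanced statutory damages ($1,766,070): $1,766,070
Costs: 10% of $1,766,070 = $176,607
Award plus costs: $1,766,070 + $176,607 = $1,942,677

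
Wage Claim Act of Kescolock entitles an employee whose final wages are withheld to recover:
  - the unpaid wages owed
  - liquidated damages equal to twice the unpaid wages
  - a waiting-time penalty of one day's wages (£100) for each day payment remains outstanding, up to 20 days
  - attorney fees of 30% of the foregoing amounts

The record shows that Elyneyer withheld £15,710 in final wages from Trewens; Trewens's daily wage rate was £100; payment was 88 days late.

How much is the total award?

£63,869

Doubled: 2 × £15,710 = £31,420
Penalty days: min(88, 20) = 20
Waiting-time penalty: 20 × £100 = £2,000
Subtotal: £15,710 + £31,420 + £2,000 = £49,130
Attorney fees: 30% of £49,130 = £14,739
Total award: £49,130 + £14,739 = £63,869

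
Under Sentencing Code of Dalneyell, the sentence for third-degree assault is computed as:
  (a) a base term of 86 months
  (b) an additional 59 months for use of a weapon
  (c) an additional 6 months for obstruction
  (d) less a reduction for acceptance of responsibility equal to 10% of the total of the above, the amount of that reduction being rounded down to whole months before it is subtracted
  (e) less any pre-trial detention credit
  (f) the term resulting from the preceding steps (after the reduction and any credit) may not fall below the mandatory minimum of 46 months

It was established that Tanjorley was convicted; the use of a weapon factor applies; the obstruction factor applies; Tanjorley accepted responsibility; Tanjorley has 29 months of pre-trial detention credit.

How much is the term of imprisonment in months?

107 months

Use of a weapon enhancement: +59 months
Obstruction enhancement: +6 months
Adjusted term: 86 months + 59 months + 6 months = 151 months
Acceptance of responsibility reduction: 10% of 151 months = 15 months (rounded down)
After reduction: 151 − 15 = 136 months
Less pre-trial detention credit: 136 months − 29 months = 107 months
Minimum 46 months: 107 months meets the minimum, no increase.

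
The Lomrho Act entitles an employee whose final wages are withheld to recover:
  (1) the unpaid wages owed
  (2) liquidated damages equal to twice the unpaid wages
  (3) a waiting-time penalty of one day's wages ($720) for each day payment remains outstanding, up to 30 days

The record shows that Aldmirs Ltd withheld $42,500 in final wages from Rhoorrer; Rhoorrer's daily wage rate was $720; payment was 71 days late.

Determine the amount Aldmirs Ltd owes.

Total award: $149,100

Doubled: 2 × $42,500 = $85,000
Penalty days: min(71, 30) = 30
Waiting-time penalty: 30 × $720 = $21,600
Total award: $42,500 + $85,000 + $21,600 = $149,100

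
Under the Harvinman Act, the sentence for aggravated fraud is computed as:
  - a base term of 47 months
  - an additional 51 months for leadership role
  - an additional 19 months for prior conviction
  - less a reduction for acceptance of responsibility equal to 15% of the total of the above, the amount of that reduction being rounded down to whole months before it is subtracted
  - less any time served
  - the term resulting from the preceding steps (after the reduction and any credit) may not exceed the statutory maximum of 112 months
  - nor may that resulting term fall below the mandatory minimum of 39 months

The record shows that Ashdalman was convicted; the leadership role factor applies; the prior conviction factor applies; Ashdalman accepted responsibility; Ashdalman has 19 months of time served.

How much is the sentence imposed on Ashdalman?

Leadership role enhancement: +51 months
Prior conviction enhancement: +19 months
Adjusted term: 47 months + 51 months + 19 months = 117 months
Acceptance of responsibility reduction: 15% of 117 months = 17 months (rounded down)
After reduction: 117 − 17 = 100 months
Less time served: 100 months − 19 months = 81 months
Cap at 112 months: 81 months is within the cap, no reduction.
Minimum 39 months: 81 months meets the minimum, no increase.

81 months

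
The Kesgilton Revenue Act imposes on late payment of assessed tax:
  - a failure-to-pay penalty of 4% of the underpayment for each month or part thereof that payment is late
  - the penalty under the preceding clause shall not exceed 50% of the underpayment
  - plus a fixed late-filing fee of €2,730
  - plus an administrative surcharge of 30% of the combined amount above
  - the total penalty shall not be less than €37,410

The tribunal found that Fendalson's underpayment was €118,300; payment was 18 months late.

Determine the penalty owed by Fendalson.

Accrued rate: 4% × 18 = 72%, capped at 50% → 50%
Failure-to-pay penalty: 50% of €118,300 = €59,150
Penalty before surcharge: €59,150 + €2,730 = €61,880
Administrative surcharge: 30% of €61,880 = €18,564
Total penalty: €61,880 + €18,564 = €80,444
Minimum €37,410: €80,444 meets the minimum, no increase.

Penalty: €80,444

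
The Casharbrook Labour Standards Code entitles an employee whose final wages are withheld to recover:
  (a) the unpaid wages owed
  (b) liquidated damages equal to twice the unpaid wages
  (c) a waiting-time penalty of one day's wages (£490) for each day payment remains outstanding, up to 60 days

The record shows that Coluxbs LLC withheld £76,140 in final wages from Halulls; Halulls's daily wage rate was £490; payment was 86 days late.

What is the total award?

£257,820

Doubled: 2 × £76,140 = £152,280
Penalty days: min(86, 60) = 60
Waiting-time penalty: 60 × £490 = £29,400
Total award: £76,140 + £152,280 + £29,400 = £257,820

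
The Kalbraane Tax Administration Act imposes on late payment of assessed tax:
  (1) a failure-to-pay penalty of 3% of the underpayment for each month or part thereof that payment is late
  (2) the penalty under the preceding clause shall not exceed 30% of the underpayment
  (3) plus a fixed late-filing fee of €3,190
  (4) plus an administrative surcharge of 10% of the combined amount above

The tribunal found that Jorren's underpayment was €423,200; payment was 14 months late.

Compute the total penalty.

€143,165

Accrued rate: 3% × 14 = 42%, capped at 30% → 30%
Failure-to-pay penalty: 30% of €423,200 = €126,960
Penalty before surcharge: €126,960 + €3,190 = €130,150
Administrative surcharge: 10% of €130,150 = €13,015
Total penalty: €130,150 + €13,015 = €143,165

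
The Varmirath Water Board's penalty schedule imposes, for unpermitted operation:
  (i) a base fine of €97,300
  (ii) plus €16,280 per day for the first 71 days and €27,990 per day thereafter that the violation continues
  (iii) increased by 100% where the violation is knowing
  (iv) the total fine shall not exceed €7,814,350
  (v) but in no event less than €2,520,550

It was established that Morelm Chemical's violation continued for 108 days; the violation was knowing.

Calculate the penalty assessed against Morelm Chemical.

First 71 days: 71 × €16,280 = €1,155,880
Remaining days: (108 − 71) × €27,990 = €1,035,630
Per-day component: €1,155,880 + €1,035,630 = €2,191,510
Base plus per-day: €97,300 + €2,191,510 = €2,288,810
Enhancement: 100% of €2,288,810 = €2,288,810
Enhanced fine: €2,288,810 + €2,288,810 = €4,577,620
Cap at €7,814,350: €4,577,620 is within the cap, no reduction.
Minimum €2,520,550: €4,577,620 meets the minimum, no increase.

€4,577,620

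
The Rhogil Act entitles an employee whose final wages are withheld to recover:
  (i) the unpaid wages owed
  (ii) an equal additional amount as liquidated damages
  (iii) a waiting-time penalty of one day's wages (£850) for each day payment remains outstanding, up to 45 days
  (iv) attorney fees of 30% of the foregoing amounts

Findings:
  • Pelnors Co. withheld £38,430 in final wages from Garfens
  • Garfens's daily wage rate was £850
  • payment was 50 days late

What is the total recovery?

Liquidated damages (equal amount): £38,430
Penalty days: min(50, 45) = 45
Waiting-time penalty: 45 × £850 = £38,250
Subtotal: £38,430 + £38,430 + £38,250 = £115,110
Attorney fees: 30% of £115,110 = £34,533
Total award: £115,110 + £34,533 = £149,643

£149,643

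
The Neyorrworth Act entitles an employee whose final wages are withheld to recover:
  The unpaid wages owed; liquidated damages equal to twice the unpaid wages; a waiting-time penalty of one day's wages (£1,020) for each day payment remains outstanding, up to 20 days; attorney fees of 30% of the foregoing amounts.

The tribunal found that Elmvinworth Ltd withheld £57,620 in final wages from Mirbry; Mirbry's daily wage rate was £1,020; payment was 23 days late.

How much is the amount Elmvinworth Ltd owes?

£251,238

Doubled: 2 × £57,620 = £115,240
Penalty days: min(23, 20) = 20
Waiting-time penalty: 20 × £1,020 = £20,400
Subtotal: £57,620 + £115,240 + £20,400 = £193,260
Attorney fees: 30% of £193,260 = £57,978
Total award: £193,260 + £57,978 = £251,238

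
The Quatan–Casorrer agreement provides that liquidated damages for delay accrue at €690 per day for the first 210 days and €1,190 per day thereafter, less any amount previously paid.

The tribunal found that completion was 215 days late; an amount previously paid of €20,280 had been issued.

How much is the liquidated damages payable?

First 210 days: 210 × €690 = €144,900
Remaining days: (215 − 210) × €1,190 = €5,950
Accrued per-day damages: €144,900 + €5,950 = €150,850
Less amount previously paid: €150,850 − €20,280 = €130,570

Liquidated damages: €130,570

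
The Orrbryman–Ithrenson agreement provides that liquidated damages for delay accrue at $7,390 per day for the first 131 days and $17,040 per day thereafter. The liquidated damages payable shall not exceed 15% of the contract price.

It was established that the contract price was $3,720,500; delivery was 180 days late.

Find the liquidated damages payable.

First 131 days: 131 × $7,390 = $968,090
Remaining days: (180 − 131) × $17,040 = $834,960
Accrued per-day damages: $968,090 + $834,960 = $1,803,050
Cap: 15% of $3,720,500 = $558,075
Cap at $558,075: $1,803,050 exceeds the cap → $558,075

$558,075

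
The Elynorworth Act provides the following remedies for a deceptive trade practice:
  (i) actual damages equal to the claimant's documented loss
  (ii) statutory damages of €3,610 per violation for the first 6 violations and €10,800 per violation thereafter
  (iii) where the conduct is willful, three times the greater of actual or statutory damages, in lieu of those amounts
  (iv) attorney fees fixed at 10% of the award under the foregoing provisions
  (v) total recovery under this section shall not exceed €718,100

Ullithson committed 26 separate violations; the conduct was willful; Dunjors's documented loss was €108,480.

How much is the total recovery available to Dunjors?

First 6 violations: 6 × €3,610 = €21,660
Remaining violations: (26 − 6) × €10,800 = €216,000
Statutory damages: €21,660 + €216,000 = €237,660
Greater of actual damages (€108,480) or statutory damages (€237,660): €237,660
Trebled: 3 × €237,660 = €712,980
Attorney fees: 10% of €712,980 = €71,298
Total before cap: €712,980 + €71,298 = €784,278
Cap at €718,100: €784,278 exceeds the cap → €718,100

Total recovery: €718,100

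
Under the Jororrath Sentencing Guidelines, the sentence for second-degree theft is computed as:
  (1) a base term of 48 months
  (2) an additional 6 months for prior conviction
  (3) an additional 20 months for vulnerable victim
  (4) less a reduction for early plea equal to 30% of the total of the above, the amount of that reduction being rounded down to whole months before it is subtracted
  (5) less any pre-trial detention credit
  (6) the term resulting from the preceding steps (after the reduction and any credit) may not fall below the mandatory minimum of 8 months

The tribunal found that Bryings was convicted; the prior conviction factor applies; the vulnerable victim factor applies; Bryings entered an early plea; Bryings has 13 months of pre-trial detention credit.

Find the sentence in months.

39 months

Prior conviction enhancement: +6 months
Vulnerable victim enhancement: +20 months
Adjusted term: 48 months + 6 months + 20 months = 74 months
Early plea reduction: 30% of 74 months = 22 months (rounded down)
After reduction: 74 − 22 = 52 months
Less pre-trial detention credit: 52 months − 13 months = 39 months
Minimum 8 months: 39 months meets the minimum, no increase.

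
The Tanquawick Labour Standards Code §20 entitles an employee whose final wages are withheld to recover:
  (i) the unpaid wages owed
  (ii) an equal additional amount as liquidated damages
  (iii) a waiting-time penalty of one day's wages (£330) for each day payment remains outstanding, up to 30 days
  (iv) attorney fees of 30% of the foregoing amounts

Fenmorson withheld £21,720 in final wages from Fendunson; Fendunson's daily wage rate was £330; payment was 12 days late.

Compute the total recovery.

£61,620

Liquidated damages (equal amount): £21,720
Penalty days: min(12, 30) = 12
Waiting-time penalty: 12 × £330 = £3,960
Subtotal: £21,720 + £21,720 + £3,960 = £47,400
Attorney fees: 30% of £47,400 = £14,220
Total award: £47,400 + £14,220 = £61,620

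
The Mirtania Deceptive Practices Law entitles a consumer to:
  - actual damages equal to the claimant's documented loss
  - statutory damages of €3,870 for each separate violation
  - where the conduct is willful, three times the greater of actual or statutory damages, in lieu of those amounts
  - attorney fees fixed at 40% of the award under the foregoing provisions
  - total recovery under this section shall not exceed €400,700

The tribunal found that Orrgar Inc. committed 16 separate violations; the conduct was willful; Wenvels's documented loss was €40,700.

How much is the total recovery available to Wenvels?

Statutory damages: 16 × €3,870 = €61,920
Greater of actual damages (€40,700) or statutory damages (€61,920): €61,920
Trebled: 3 × €61,920 = €185,760
Attorney fees: 40% of €185,760 = €74,304
Total before cap: €185,760 + €74,304 = €260,064
Cap at €400,700: €260,064 is within the cap, no reduction.

€260,064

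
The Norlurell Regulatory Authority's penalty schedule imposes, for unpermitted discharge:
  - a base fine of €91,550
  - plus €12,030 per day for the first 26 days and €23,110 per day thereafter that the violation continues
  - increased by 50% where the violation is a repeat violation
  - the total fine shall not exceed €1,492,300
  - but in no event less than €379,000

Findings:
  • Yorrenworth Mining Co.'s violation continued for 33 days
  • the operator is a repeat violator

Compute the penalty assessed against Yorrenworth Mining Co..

€849,150

First 26 days: 26 × €12,030 = €312,780
Remaining days: (33 − 26) × €23,110 = €161,770
Per-day component: €312,780 + €161,770 = €474,550
Base plus per-day: €91,550 + €474,550 = €566,100
Enhancement: 50% of €566,100 = €283,050
Enhanced fine: €566,100 + €283,050 = €849,150
Cap at €1,492,300: €849,150 is within the cap, no reduction.
Minimum €379,000: €849,150 meets the minimum, no increase.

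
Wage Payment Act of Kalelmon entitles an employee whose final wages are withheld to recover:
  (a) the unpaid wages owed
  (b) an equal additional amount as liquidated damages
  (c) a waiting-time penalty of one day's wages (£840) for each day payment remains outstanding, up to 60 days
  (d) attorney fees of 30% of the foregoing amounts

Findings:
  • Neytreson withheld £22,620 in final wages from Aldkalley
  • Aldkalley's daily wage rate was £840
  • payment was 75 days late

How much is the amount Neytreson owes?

Liquidated damages (equal amount): £22,620
Penalty days: min(75, 60) = 60
Waiting-time penalty: 60 × £840 = £50,400
Subtotal: £22,620 + £22,620 + £50,400 = £95,640
Attorney fees: 30% of £95,640 = £28,692
Total award: £95,640 + £28,692 = £124,332

£124,332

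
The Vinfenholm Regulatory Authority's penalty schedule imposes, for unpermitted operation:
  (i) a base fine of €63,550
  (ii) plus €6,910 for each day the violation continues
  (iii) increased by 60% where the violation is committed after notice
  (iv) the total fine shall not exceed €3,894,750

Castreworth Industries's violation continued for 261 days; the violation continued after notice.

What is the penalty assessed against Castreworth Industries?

€2,987,296

Per-day component: 261 × €6,910 = €1,803,510
Base plus per-day: €63,550 + €1,803,510 = €1,867,060
Enhancement: 60% of €1,867,060 = €1,120,236
Enhanced fine: €1,867,060 + €1,120,236 = €2,987,296
Cap at €3,894,750: €2,987,296 is within the cap, no reduction.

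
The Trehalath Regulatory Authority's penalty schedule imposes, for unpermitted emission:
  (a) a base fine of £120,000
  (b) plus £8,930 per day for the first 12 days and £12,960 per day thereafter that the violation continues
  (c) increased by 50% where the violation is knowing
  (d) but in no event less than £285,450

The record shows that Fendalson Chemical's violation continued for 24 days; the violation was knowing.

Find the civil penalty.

Civil penalty: £574,020

First 12 days: 12 × £8,930 = £107,160
Remaining days: (24 − 12) × £12,960 = £155,520
Per-day component: £107,160 + £155,520 = £262,680
Base plus per-day: £120,000 + £262,680 = £382,680
Enhancement: 50% of £382,680 = £191,340
Enhanced fine: £382,680 + £191,340 = £574,020
Minimum £285,450: £574,020 meets the minimum, no increase.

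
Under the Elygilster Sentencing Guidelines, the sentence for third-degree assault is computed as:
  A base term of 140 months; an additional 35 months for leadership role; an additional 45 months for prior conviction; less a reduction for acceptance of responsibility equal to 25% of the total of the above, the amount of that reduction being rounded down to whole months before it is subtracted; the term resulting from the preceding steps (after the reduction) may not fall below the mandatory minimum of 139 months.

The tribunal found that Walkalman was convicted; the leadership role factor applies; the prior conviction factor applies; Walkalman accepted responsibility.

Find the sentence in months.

165 months

Leadership role enhancement: +35 months
Prior conviction enhancement: +45 months
Adjusted term: 140 months + 35 months + 45 months = 220 months
Acceptance of responsibility reduction: 25% of 220 months = 55 months (rounded down)
After reduction: 220 − 55 = 165 months
Minimum 139 months: 165 months meets the minimum, no increase.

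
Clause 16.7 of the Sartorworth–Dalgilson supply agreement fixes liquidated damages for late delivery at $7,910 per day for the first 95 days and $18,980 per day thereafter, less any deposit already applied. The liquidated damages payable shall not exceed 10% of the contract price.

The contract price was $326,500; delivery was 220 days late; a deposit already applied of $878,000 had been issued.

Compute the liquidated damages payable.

$32,650

First 95 days: 95 × $7,910 = $751,450
Remaining days: (220 − 95) × $18,980 = $2,372,500
Accrued per-day damages: $751,450 + $2,372,500 = $3,123,950
Less deposit already applied: $3,123,950 − $878,000 = $2,245,950
Cap: 10% of $326,500 = $32,650
Cap at $32,650: $2,245,950 exceeds the cap → $32,650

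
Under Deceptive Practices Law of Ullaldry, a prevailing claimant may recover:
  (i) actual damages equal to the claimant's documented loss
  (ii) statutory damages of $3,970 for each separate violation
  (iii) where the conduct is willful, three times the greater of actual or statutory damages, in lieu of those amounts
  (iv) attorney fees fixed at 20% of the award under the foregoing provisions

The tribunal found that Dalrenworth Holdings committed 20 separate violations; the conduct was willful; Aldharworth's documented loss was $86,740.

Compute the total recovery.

Total recovery: $312,264

Statutory damages: 20 × $3,970 = $79,400
Greater of actual damages ($86,740) or statutory damages ($79,400): $86,740
Trebled: 3 × $86,740 = $260,220
Attorney fees: 20% of $260,220 = $52,044
Total recovery: $260,220 + $52,044 = $312,264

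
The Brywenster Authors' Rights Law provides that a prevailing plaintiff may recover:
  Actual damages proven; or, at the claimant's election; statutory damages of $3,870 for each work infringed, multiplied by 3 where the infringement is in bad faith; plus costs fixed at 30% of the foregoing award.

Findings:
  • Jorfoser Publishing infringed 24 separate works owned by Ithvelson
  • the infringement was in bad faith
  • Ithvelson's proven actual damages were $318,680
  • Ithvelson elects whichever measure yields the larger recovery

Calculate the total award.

Award: $414,284

Statutory damages: 24 × $3,870 = $92,880
Trebled: 3 × $92,880 = $278,640
Greater of actual damages ($318,680) or enhanced statutory damages ($278,640): $318,680
Costs: 30% of $318,680 = $95,604
Award plus costs: $318,680 + $95,604 = $414,284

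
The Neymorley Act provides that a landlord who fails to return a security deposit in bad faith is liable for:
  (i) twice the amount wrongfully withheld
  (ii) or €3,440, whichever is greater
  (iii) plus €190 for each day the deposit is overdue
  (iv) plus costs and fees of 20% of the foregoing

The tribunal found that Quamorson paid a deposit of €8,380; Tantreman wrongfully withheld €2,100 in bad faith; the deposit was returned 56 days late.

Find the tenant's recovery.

Doubled: 2 × €2,100 = €4,200
Minimum €3,440: €4,200 meets the minimum, no increase.
Late-return penalty: 56 × €190 = €10,640
Damages plus late penalty: €4,200 + €10,640 = €14,840
Costs and fees: 20% of €14,840 = €2,968
Total recovery: €14,840 + €2,968 = €17,808

€17,808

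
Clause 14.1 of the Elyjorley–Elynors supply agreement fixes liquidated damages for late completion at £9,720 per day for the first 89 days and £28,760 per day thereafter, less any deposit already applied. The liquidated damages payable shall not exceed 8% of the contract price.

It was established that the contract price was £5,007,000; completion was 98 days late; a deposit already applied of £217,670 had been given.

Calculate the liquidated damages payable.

£400,560

First 89 days: 89 × £9,720 = £865,080
Remaining days: (98 − 89) × £28,760 = £258,840
Accrued per-day damages: £865,080 + £258,840 = £1,123,920
Less deposit already applied: £1,123,920 − £217,670 = £906,250
Cap: 8% of £5,007,000 = £400,560
Cap at £400,560: £906,250 exceeds the cap → £400,560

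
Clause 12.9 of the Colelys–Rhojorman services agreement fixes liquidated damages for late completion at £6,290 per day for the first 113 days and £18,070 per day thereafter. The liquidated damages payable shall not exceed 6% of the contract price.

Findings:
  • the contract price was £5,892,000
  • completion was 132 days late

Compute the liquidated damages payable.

£353,520

First 113 days: 113 × £6,290 = £710,770
Remaining days: (132 − 113) × £18,070 = £343,330
Accrued per-day damages: £710,770 + £343,330 = £1,054,100
Cap: 6% of £5,892,000 = £353,520
Cap at £353,520: £1,054,100 exceeds the cap → £353,520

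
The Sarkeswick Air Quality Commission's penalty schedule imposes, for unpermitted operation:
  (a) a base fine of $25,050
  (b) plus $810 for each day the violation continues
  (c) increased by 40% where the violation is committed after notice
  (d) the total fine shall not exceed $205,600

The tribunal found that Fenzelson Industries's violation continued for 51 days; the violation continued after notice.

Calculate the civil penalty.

Per-day component: 51 × $810 = $41,310
Base plus per-day: $25,050 + $41,310 = $66,360
Enhancement: 40% of $66,360 = $26,544
Enhanced fine: $66,360 + $26,544 = $92,904
Cap at $205,600: $92,904 is within the cap, no reduction.

$92,904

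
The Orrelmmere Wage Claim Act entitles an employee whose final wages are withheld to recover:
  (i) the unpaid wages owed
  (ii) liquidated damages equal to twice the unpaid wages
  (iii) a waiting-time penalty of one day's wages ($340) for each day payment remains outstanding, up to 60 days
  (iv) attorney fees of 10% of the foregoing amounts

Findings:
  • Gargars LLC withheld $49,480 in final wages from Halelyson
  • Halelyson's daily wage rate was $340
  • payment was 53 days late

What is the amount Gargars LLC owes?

$183,106

Doubled: 2 × $49,480 = $98,960
Penalty days: min(53, 60) = 53
Waiting-time penalty: 53 × $340 = $18,020
Subtotal: $49,480 + $98,960 + $18,020 = $166,460
Attorney fees: 10% of $166,460 = $16,646
Total award: $166,460 + $16,646 = $183,106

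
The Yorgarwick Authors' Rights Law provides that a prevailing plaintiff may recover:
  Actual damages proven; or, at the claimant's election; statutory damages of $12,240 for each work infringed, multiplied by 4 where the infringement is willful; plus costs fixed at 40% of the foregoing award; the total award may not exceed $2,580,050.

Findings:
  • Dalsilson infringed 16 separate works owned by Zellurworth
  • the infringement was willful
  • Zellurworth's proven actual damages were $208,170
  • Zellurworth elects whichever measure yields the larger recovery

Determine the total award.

Statutory damages: 16 × $12,240 = $195,840
Multiplied by 4: 4 × $195,840 = $783,360
Greater of actual damages ($208,170) or enhanced statutory damages ($783,360): $783,360
Costs: 40% of $783,360 = $313,344
Award plus costs: $783,360 + $313,344 = $1,096,704
Cap at $2,580,050: $1,096,704 is within the cap, no reduction.

$1,096,704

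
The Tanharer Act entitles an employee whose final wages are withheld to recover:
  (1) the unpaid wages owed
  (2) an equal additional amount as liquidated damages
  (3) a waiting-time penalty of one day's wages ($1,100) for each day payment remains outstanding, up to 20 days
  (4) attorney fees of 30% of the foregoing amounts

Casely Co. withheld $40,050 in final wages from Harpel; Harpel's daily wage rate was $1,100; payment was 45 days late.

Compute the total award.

Liquidated damages (equal amount): $40,050
Penalty days: min(45, 20) = 20
Waiting-time penalty: 20 × $1,100 = $22,000
Subtotal: $40,050 + $40,050 + $22,000 = $102,100
Attorney fees: 30% of $102,100 = $30,630
Total award: $102,100 + $30,630 = $132,730

$132,730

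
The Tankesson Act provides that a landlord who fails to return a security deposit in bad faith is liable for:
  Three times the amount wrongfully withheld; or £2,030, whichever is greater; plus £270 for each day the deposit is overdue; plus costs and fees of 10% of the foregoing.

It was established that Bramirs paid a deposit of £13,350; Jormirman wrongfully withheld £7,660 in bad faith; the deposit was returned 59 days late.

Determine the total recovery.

Trebled: 3 × £7,660 = £22,980
Minimum £2,030: £22,980 meets the minimum, no increase.
Late-return penalty: 59 × £270 = £15,930
Damages plus late penalty: £22,980 + £15,930 = £38,910
Costs and fees: 10% of £38,910 = £3,891
Total recovery: £38,910 + £3,891 = £42,801

£42,801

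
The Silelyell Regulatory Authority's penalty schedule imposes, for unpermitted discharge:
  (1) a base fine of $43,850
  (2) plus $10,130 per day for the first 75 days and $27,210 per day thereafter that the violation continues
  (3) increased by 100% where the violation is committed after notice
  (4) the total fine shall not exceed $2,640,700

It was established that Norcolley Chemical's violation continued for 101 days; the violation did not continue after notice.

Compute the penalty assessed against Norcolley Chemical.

First 75 days: 75 × $10,130 = $759,750
Remaining days: (101 − 75) × $27,210 = $707,460
Per-day component: $759,750 + $707,460 = $1,467,210
Base plus per-day: $43,850 + $1,467,210 = $1,511,060
The violation did not continue after notice: no 100% increase.
Cap at $2,640,700: $1,511,060 is within the cap, no reduction.

$1,511,060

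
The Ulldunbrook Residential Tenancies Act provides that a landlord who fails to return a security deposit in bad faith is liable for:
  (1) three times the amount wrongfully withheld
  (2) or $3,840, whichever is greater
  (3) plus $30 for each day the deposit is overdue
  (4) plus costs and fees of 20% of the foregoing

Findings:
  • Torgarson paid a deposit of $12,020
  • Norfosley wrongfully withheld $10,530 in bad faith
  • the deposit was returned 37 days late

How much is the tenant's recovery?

Trebled: 3 × $10,530 = $31,590
Minimum $3,840: $31,590 meets the minimum, no increase.
Late-return penalty: 37 × $30 = $1,110
Damages plus late penalty: $31,590 + $1,110 = $32,700
Costs and fees: 20% of $32,700 = $6,540
Total recovery: $32,700 + $6,540 = $39,240

Recovery: $39,240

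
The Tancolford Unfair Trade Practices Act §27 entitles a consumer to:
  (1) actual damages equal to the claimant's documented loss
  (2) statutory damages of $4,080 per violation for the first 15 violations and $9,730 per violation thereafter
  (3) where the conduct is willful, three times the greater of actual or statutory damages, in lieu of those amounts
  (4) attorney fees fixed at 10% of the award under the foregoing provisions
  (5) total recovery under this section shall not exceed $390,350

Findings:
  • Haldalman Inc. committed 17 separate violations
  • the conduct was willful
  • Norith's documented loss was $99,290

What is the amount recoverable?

First 15 violations: 15 × $4,080 = $61,200
Remaining violations: (17 − 15) × $9,730 = $19,460
Statutory damages: $61,200 + $19,460 = $80,660
Greater of actual damages ($99,290) or statutory damages ($80,660): $99,290
Trebled: 3 × $99,290 = $297,870
Attorney fees: 10% of $297,870 = $29,787
Total before cap: $297,870 + $29,787 = $327,657
Cap at $390,350: $327,657 is within the cap, no reduction.

$327,657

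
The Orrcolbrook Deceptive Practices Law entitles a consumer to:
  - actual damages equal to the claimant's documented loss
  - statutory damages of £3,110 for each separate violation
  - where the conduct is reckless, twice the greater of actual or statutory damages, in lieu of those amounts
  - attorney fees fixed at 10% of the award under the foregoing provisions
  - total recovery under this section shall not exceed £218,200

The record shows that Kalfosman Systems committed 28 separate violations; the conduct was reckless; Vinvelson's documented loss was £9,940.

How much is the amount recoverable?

£191,576

Statutory damages: 28 × £3,110 = £87,080
Greater of actual damages (£9,940) or statutory damages (£87,080): £87,080
Doubled: 2 × £87,080 = £174,160
Attorney fees: 10% of £174,160 = £17,416
Total before cap: £174,160 + £17,416 = £191,576
Cap at £218,200: £191,576 is within the cap, no reduction.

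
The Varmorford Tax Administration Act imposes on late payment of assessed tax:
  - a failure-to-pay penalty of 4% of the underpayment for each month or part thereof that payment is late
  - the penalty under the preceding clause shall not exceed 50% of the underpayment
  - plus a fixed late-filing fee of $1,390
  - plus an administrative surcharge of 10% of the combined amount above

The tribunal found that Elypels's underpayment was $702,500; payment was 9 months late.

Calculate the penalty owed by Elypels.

Accrued rate: 4% × 9 = 36%, capped at 50% → 36%
Failure-to-pay penalty: 36% of $702,500 = $252,900
Penalty before surcharge: $252,900 + $1,390 = $254,290
Administrative surcharge: 10% of $254,290 = $25,429
Total penalty: $254,290 + $25,429 = $279,719

$279,719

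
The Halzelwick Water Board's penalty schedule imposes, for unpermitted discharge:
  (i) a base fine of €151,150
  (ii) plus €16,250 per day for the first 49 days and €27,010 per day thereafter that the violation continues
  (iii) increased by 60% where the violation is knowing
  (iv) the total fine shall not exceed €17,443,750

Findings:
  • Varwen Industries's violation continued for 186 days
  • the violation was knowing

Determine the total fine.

First 49 days: 49 × €16,250 = €796,250
Remaining days: (186 − 49) × €27,010 = €3,700,370
Per-day component: €796,250 + €3,700,370 = €4,496,620
Base plus per-day: €151,150 + €4,496,620 = €4,647,770
Enhancement: 60% of €4,647,770 = €2,788,662
Enhanced fine: €4,647,770 + €2,788,662 = €7,436,432
Cap at €17,443,750: €7,436,432 is within the cap, no reduction.

Civil penalty: €7,436,432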